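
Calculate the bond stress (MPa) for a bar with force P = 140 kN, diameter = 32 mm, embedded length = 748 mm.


u = P / (pi * db * ld)
= 140 * 1000 / (pi * 32 * 748)
= 1.862 MPa

1.862


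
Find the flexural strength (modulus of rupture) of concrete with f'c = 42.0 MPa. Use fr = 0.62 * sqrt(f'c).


fr = 0.62 * sqrt(42.0)
= 4.018 MPa

4.018


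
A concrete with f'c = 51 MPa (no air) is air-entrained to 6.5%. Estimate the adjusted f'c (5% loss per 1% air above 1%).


Strength loss = (6.5 - 1) * 5 = 27.5%
f'c = 51 * (1 - 27.5/100)
= 36.98 MPa

36.98


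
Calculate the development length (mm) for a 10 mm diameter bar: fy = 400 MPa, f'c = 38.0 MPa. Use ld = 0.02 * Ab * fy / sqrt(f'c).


Ab = pi * 10^2 / 4 = 78.54 mm2
ld = 0.02 * 78.54 * 400 / sqrt(38.0)
= 101.9 mm

101.9


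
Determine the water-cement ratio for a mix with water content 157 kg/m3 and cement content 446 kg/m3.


w/c = water / cement
w/c = 157 / 446 = 0.352

0.352


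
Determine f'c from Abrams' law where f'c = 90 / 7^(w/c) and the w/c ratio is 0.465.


f'c = 90 / 7^0.465
= 90 / 2.472
= 36.41 MPa

36.41


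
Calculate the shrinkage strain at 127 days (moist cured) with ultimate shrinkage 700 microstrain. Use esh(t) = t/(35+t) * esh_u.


esh(127) = 127 / (35 + 127) * 700
= 127 / 162 * 700
= 548.8 microstrain

548.8


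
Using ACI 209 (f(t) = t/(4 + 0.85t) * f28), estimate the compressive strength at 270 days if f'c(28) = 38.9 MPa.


f(270) = 270 / (4 + 0.85 * 270) * 38.9
= 270 / 233.5 * 38.9
= 44.98 MPa

44.98


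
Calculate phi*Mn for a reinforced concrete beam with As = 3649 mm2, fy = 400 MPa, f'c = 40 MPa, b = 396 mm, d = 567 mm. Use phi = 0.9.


a = As * fy / (0.85 * f'c * b)
= 3649 * 400 / (0.85 * 40 * 396)
= 108.4076 mm
Mn = As * fy * (d - a/2) / 10^6
= 748.4773 kN-m
phi*Mn = 0.9 * 748.4773 = 673.63 kN-m

673.63


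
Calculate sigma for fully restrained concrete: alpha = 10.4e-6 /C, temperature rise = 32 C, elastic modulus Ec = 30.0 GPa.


sigma = alpha * dT * Ec
= 10.4e-6 * 32 * 30.0 * 1000
= 9.984 MPa

9.984


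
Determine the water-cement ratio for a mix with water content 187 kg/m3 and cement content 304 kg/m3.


w/c = water / cement
w/c = 187 / 304 = 0.615

0.615


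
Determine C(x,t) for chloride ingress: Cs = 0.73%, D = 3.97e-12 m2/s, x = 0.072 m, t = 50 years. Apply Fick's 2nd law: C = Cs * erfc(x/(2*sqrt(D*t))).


t_seconds = 50 * 365.25 * 24 * 3600 = 1577880000.0 s
arg = 0.072 / (2 * sqrt(3.97e-12 * 1577880000.0))
= 0.4549
erfc(0.4549) = 0.5201
C = 0.73 * 0.5201 = 0.3796%

0.3796


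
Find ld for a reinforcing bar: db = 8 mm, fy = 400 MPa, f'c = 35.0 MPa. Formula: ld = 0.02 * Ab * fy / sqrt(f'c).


Ab = pi * 8^2 / 4 = 50.265 mm2
ld = 0.02 * 50.265 * 400 / sqrt(35.0)
= 68.0 mm

68.0


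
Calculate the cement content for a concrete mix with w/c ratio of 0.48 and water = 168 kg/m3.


Cement = water / (w/c)
= 168 / 0.48
= 350.0 kg/m3

350.0


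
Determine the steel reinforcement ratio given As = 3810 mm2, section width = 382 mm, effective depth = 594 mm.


rho = As / (b * d)
= 3810 / (382 * 594)
= 0.0168

0.0168


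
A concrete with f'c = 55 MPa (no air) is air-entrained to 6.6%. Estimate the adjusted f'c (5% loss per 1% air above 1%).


Strength loss = (6.6 - 1) * 5 = 28.0%
f'c = 55 * (1 - 28.0/100)
= 39.6 MPa

39.6


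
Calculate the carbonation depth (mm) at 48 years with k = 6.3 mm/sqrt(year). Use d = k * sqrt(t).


depth = k * sqrt(t)
= 6.3 * sqrt(48)
= 43.65 mm

43.65


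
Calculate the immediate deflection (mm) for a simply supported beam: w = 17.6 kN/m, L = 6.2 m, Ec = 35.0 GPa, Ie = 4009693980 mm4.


Convert: L = 6.2 m = 6200 mm, Ec = 35.0 GPa = 35000 MPa
delta = 5 * 17.6 * 6200^4 / (384 * 35000 * 4009693980)
= 2.41 mm

2.41


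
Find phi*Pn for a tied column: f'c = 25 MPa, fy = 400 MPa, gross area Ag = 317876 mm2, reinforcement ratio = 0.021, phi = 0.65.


Ast = rho * Ag = 0.021 * 317876 = 6675.396 mm2
phi*Pn = 0.65 * 0.80 * (0.85 * 25 * (317876 - 6675.396) + 400 * 6675.396) / 1000
= 4827.25 kN

4827.25


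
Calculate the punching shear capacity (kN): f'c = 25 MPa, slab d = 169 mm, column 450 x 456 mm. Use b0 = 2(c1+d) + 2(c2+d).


b0 = 2*(450 + 169) + 2*(456 + 169) = 2488 mm
Vc = 0.33 * sqrt(25) * 2488 * 169 / 1000
= 693.78 kN

693.78


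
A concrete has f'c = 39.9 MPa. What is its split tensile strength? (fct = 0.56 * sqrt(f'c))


fct = 0.56 * sqrt(39.9)
= 0.56 * 6.317
= 3.537 MPa

3.537


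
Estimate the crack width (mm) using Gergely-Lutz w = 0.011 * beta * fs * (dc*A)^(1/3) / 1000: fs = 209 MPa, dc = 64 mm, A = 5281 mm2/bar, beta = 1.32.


w = 0.011 * beta * fs * (dc * A)^(1/3) / 1000
= 0.011 * 1.32 * 209 * (64 * 5281)^(1/3) / 1000
= 0.211 mm

0.211


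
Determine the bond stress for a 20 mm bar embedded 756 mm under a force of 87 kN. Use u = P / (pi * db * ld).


u = P / (pi * db * ld)
= 87 * 1000 / (pi * 20 * 756)
= 1.832 MPa

1.832


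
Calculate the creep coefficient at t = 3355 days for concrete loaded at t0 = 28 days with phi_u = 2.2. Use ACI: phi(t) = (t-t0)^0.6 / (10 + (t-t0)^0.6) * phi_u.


dt = 3355 - 28 = 3327
phi = 3327^0.6 / (10 + 3327^0.6) * 2.2
= 2.043

2.043


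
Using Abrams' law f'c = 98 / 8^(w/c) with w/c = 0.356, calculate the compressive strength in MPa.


f'c = 98 / 8^0.356
= 98 / 2.097
= 46.74 MPa

46.74


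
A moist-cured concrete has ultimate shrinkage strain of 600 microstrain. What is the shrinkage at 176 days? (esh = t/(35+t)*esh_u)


esh(176) = 176 / (35 + 176) * 600
= 176 / 211 * 600
= 500.5 microstrain

500.5


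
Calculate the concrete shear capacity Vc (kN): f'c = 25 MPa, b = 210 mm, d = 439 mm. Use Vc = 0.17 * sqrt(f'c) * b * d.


Vc = 0.17 * sqrt(25) * 210 * 439 / 1000
= 78.36 kN

78.36


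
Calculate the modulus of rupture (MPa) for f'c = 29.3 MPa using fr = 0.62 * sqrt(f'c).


fr = 0.62 * sqrt(29.3)
= 3.356 MPa

3.356


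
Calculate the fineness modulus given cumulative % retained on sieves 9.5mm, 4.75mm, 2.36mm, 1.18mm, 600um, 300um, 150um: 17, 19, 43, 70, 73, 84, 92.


FM = sum(cumulative % retained) / 100
= 398 / 100
= 3.98

3.98


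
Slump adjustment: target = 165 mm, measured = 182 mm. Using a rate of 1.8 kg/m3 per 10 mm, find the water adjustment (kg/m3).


Difference = 165 - 182 = -17 mm
Water adjustment = -17 * 1.8 / 10 = -3.1 kg/m3

-3.1


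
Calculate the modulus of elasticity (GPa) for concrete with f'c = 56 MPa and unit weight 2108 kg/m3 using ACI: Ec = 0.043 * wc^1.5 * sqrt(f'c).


Ec = 0.043 * 2108^1.5 * sqrt(56) / 1000
= 31.14 GPa

31.14


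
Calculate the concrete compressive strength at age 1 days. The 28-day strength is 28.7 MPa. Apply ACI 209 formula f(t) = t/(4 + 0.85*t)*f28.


f(1) = 1 / (4 + 0.85 * 1) * 28.7
= 1 / 4.85 * 28.7
= 5.92 MPa

5.92


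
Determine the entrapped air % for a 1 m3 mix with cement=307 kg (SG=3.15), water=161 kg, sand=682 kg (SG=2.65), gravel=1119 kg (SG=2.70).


Vol cement = 307 / (3.15 * 1000) = 0.09746 m3
Vol water = 161 / 1000 = 0.161 m3
Vol sand = 682 / (2.65 * 1000) = 0.257358 m3
Vol gravel = 1119 / (2.70 * 1000) = 0.414444 m3
Total solid + water volume = 0.930263 m3
Air = (1 - 0.930263) * 100 = 6.97%

6.97


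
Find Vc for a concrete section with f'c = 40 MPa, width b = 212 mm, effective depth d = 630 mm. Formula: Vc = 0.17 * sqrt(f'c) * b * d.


Vc = 0.17 * sqrt(40) * 212 * 630 / 1000
= 143.6 kN

143.6


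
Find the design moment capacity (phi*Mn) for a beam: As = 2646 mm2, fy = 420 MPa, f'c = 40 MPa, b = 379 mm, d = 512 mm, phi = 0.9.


a = As * fy / (0.85 * f'c * b)
= 2646 * 420 / (0.85 * 40 * 379)
= 86.2424 mm
Mn = As * fy * (d - a/2) / 10^6
= 521.0744 kN-m
phi*Mn = 0.9 * 521.0744 = 468.97 kN-m

468.97


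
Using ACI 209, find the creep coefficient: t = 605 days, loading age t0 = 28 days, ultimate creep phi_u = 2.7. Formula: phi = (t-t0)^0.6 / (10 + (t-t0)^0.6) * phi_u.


dt = 605 - 28 = 577
phi = 577^0.6 / (10 + 577^0.6) * 2.7
= 2.212

2.212


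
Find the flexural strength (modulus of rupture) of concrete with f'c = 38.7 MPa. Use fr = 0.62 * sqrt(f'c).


fr = 0.62 * sqrt(38.7)
= 3.857 MPa

3.857


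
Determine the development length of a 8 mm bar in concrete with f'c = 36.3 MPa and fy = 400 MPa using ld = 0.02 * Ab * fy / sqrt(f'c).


Ab = pi * 8^2 / 4 = 50.265 mm2
ld = 0.02 * 50.265 * 400 / sqrt(36.3)
= 66.7 mm

66.7


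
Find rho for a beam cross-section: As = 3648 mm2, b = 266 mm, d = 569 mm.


rho = As / (b * d)
= 3648 / (266 * 569)
= 0.0241

0.0241


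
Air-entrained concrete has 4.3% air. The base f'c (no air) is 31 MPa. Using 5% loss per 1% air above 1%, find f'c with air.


Strength loss = (4.3 - 1) * 5 = 16.5%
f'c = 31 * (1 - 16.5/100)
= 25.88 MPa

25.88


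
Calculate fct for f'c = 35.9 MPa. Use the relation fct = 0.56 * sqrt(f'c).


fct = 0.56 * sqrt(35.9)
= 0.56 * 5.992
= 3.355 MPa

3.355


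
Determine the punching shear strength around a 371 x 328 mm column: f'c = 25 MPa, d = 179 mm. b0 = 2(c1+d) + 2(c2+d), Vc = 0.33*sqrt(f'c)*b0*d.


b0 = 2*(371 + 179) + 2*(328 + 179) = 2114 mm
Vc = 0.33 * sqrt(25) * 2114 * 179 / 1000
= 624.37 kN

624.37


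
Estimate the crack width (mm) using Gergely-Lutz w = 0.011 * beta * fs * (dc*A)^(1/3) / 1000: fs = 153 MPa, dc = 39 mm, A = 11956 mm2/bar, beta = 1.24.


w = 0.011 * beta * fs * (dc * A)^(1/3) / 1000
= 0.011 * 1.24 * 153 * (39 * 11956)^(1/3) / 1000
= 0.162 mm

0.162


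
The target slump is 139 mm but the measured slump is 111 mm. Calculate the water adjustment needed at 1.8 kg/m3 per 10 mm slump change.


Difference = 139 - 111 = 28 mm
Water adjustment = 28 * 1.8 / 10 = 5.0 kg/m3

5.0


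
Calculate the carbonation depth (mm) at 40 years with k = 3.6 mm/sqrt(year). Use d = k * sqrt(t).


depth = k * sqrt(t)
= 3.6 * sqrt(40)
= 22.77 mm

22.77


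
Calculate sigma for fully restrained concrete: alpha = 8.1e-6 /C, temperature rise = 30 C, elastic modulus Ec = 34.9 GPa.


sigma = alpha * dT * Ec
= 8.1e-6 * 30 * 34.9 * 1000
= 8.481 MPa

8.481


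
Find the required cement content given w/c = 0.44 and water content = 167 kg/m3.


Cement = water / (w/c)
= 167 / 0.44
= 379.5 kg/m3

379.5


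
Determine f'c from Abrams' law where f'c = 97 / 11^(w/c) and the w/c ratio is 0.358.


f'c = 97 / 11^0.358
= 97 / 2.359
= 41.11 MPa

41.11


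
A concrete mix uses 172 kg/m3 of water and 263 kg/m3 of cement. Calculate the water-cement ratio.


w/c = water / cement
w/c = 172 / 263 = 0.654

0.654


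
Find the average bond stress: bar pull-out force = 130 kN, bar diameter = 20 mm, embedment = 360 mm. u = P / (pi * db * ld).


u = P / (pi * db * ld)
= 130 * 1000 / (pi * 20 * 360)
= 5.747 MPa

5.747


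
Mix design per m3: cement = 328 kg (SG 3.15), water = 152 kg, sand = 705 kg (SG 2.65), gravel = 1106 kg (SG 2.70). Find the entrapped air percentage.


Vol cement = 328 / (3.15 * 1000) = 0.104127 m3
Vol water = 152 / 1000 = 0.152 m3
Vol sand = 705 / (2.65 * 1000) = 0.266038 m3
Vol gravel = 1106 / (2.70 * 1000) = 0.40963 m3
Total solid + water volume = 0.931794 m3
Air = (1 - 0.931794) * 100 = 6.82%

6.82


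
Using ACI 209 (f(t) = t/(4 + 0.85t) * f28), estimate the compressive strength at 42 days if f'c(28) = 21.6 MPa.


f(42) = 42 / (4 + 0.85 * 42) * 21.6
= 42 / 39.7 * 21.6
= 22.85 MPa

22.85


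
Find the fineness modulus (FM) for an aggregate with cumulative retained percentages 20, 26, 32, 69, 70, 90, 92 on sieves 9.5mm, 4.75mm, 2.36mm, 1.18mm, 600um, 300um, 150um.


FM = sum(cumulative % retained) / 100
= 399 / 100
= 3.99

3.99


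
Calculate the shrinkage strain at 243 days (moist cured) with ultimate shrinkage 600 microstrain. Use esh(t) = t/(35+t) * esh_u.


esh(243) = 243 / (35 + 243) * 600
= 243 / 278 * 600
= 524.5 microstrain

524.5


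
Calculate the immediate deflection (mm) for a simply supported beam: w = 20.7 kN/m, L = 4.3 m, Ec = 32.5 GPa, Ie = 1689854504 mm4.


Convert: L = 4.3 m = 4300 mm, Ec = 32.5 GPa = 32500 MPa
delta = 5 * 20.7 * 4300^4 / (384 * 32500 * 1689854504)
= 1.68 mm

1.68


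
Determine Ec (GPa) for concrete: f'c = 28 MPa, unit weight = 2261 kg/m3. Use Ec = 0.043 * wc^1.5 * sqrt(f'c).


Ec = 0.043 * 2261^1.5 * sqrt(28) / 1000
= 24.46 GPa

24.46


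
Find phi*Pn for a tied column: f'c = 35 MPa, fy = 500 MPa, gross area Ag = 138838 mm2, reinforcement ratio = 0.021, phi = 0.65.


Ast = rho * Ag = 0.021 * 138838 = 2915.598 mm2
phi*Pn = 0.65 * 0.80 * (0.85 * 35 * (138838 - 2915.598) + 500 * 2915.598) / 1000
= 2860.78 kN

2860.78


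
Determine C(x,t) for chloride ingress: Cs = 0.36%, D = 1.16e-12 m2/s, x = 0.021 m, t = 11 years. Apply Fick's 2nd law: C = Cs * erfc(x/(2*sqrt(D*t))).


t_seconds = 11 * 365.25 * 24 * 3600 = 347133600.0 s
arg = 0.021 / (2 * sqrt(1.16e-12 * 347133600.0))
= 0.5233
erfc(0.5233) = 0.4593
C = 0.36 * 0.4593 = 0.1653%

0.1653


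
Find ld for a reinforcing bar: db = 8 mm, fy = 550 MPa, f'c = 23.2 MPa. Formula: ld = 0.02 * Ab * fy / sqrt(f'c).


Ab = pi * 8^2 / 4 = 50.265 mm2
ld = 0.02 * 50.265 * 550 / sqrt(23.2)
= 114.8 mm

114.8


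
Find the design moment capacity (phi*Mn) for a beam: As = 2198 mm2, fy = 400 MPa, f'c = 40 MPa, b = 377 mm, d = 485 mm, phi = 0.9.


a = As * fy / (0.85 * f'c * b)
= 2198 * 400 / (0.85 * 40 * 377)
= 68.591 mm
Mn = As * fy * (d - a/2) / 10^6
= 396.2594 kN-m
phi*Mn = 0.9 * 396.2594 = 356.63 kN-m

356.63


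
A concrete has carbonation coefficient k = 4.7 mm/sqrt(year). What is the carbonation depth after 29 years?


depth = k * sqrt(t)
= 4.7 * sqrt(29)
= 25.31 mm

25.31


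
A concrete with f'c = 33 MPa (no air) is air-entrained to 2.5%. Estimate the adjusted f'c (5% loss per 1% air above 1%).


Strength loss = (2.5 - 1) * 5 = 7.5%
f'c = 33 * (1 - 7.5/100)
= 30.53 MPa

30.53


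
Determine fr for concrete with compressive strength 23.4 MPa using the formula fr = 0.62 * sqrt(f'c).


fr = 0.62 * sqrt(23.4)
= 2.999 MPa

2.999


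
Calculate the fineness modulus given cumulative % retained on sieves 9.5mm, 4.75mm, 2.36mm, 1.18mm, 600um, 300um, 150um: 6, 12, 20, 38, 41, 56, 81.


FM = sum(cumulative % retained) / 100
= 254 / 100
= 2.54

2.54


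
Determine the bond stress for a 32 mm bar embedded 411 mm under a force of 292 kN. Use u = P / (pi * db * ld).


u = P / (pi * db * ld)
= 292 * 1000 / (pi * 32 * 411)
= 7.067 MPa

7.067


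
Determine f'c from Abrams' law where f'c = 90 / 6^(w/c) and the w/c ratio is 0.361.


f'c = 90 / 6^0.361
= 90 / 1.909
= 47.13 MPa

47.13


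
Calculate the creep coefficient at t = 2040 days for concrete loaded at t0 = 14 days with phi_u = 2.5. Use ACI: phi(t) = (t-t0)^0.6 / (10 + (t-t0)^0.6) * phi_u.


dt = 2040 - 14 = 2026
phi = 2026^0.6 / (10 + 2026^0.6) * 2.5
= 2.265

2.265


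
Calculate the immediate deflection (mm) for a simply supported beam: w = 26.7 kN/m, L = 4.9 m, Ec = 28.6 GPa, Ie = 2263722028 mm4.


Convert: L = 4.9 m = 4900 mm, Ec = 28.6 GPa = 28600 MPa
delta = 5 * 26.7 * 4900^4 / (384 * 28600 * 2263722028)
= 3.1 mm

3.1


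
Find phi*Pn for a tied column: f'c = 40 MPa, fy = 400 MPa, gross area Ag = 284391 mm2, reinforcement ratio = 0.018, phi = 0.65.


Ast = rho * Ag = 0.018 * 284391 = 5119.038 mm2
phi*Pn = 0.65 * 0.80 * (0.85 * 40 * (284391 - 5119.038) + 400 * 5119.038) / 1000
= 6002.29 kN

6002.29


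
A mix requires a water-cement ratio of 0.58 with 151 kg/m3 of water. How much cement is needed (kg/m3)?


Cement = water / (w/c)
= 151 / 0.58
= 260.3 kg/m3

260.3


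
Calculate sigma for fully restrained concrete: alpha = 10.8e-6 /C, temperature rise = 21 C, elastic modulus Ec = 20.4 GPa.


sigma = alpha * dT * Ec
= 10.8e-6 * 21 * 20.4 * 1000
= 4.627 MPa

4.627


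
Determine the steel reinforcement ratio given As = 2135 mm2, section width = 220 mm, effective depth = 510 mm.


rho = As / (b * d)
= 2135 / (220 * 510)
= 0.019

0.019


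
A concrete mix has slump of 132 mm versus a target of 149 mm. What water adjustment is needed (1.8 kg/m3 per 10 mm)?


Difference = 149 - 132 = 17 mm
Water adjustment = 17 * 1.8 / 10 = 3.1 kg/m3

3.1


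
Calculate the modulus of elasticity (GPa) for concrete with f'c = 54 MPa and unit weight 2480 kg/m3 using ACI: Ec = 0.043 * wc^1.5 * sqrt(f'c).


Ec = 0.043 * 2480^1.5 * sqrt(54) / 1000
= 39.02 GPa

39.02


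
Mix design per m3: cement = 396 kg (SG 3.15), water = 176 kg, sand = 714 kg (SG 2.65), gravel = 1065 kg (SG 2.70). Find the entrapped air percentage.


Vol cement = 396 / (3.15 * 1000) = 0.125714 m3
Vol water = 176 / 1000 = 0.176 m3
Vol sand = 714 / (2.65 * 1000) = 0.269434 m3
Vol gravel = 1065 / (2.70 * 1000) = 0.394444 m3
Total solid + water volume = 0.965593 m3
Air = (1 - 0.965593) * 100 = 3.44%

3.44


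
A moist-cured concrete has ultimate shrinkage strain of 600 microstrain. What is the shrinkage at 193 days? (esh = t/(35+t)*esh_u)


esh(193) = 193 / (35 + 193) * 600
= 193 / 228 * 600
= 507.9 microstrain

507.9


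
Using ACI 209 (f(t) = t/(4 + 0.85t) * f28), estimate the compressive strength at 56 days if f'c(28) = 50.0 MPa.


f(56) = 56 / (4 + 0.85 * 56) * 50.0
= 56 / 51.6 * 50.0
= 54.26 MPa

54.26


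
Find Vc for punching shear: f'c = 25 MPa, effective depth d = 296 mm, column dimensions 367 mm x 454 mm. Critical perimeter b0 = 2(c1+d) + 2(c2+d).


b0 = 2*(367 + 296) + 2*(454 + 296) = 2826 mm
Vc = 0.33 * sqrt(25) * 2826 * 296 / 1000
= 1380.22 kN

1380.22


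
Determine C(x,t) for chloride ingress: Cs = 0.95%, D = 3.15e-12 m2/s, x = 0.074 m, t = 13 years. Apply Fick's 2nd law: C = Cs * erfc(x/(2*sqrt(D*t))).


t_seconds = 13 * 365.25 * 24 * 3600 = 410248800.0 s
arg = 0.074 / (2 * sqrt(3.15e-12 * 410248800.0))
= 1.0293
erfc(1.0293) = 0.1455
C = 0.95 * 0.1455 = 0.1382%

0.1382


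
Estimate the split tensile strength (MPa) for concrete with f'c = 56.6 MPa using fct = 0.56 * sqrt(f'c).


fct = 0.56 * sqrt(56.6)
= 0.56 * 7.523
= 4.213 MPa

4.213


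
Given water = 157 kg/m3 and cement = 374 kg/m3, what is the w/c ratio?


w/c = water / cement
w/c = 157 / 374 = 0.42

0.42


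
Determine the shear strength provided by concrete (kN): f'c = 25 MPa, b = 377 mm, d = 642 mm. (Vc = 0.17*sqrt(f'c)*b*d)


Vc = 0.17 * sqrt(25) * 377 * 642 / 1000
= 205.73 kN

205.73


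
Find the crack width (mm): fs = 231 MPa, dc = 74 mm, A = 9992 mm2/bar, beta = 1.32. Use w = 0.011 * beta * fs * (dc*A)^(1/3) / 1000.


w = 0.011 * beta * fs * (dc * A)^(1/3) / 1000
= 0.011 * 1.32 * 231 * (74 * 9992)^(1/3) / 1000
= 0.303 mm

0.303


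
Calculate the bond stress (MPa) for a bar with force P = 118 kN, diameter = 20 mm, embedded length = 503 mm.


u = P / (pi * db * ld)
= 118 * 1000 / (pi * 20 * 503)
= 3.734 MPa

3.734


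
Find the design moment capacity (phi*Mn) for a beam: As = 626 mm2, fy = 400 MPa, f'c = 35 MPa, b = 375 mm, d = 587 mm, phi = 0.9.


a = As * fy / (0.85 * f'c * b)
= 626 * 400 / (0.85 * 35 * 375)
= 22.4448 mm
Mn = As * fy * (d - a/2) / 10^6
= 144.1747 kN-m
phi*Mn = 0.9 * 144.1747 = 129.76 kN-m

129.76


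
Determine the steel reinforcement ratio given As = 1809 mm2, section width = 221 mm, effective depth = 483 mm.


rho = As / (b * d)
= 1809 / (221 * 483)
= 0.0169

0.0169


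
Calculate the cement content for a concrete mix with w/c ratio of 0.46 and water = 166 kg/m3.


Cement = water / (w/c)
= 166 / 0.46
= 360.9 kg/m3

360.9


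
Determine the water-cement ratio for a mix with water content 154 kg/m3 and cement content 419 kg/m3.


w/c = water / cement
w/c = 154 / 419 = 0.368

0.368


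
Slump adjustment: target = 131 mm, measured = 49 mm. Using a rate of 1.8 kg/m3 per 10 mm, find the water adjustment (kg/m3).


Difference = 131 - 49 = 82 mm
Water adjustment = 82 * 1.8 / 10 = 14.8 kg/m3

14.8


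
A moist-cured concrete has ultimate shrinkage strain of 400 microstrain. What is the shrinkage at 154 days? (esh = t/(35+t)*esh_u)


esh(154) = 154 / (35 + 154) * 400
= 154 / 189 * 400
= 325.9 microstrain

325.9


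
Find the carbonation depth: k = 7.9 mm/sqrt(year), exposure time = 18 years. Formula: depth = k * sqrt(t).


depth = k * sqrt(t)
= 7.9 * sqrt(18)
= 33.52 mm

33.52


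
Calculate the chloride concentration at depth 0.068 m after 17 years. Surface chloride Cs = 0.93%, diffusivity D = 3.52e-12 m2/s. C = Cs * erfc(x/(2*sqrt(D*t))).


t_seconds = 17 * 365.25 * 24 * 3600 = 536479200.0 s
arg = 0.068 / (2 * sqrt(3.52e-12 * 536479200.0))
= 0.7824
erfc(0.7824) = 0.2685
C = 0.93 * 0.2685 = 0.2497%

0.2497


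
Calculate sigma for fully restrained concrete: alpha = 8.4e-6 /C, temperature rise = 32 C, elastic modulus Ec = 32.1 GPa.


sigma = alpha * dT * Ec
= 8.4e-6 * 32 * 32.1 * 1000
= 8.628 MPa

8.628


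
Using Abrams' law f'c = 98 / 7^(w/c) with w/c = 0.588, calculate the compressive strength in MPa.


f'c = 98 / 7^0.588
= 98 / 3.14
= 31.21 MPa

31.21


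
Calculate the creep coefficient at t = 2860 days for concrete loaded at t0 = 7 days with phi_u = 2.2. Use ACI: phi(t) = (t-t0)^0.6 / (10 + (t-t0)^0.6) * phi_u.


dt = 2860 - 7 = 2853
phi = 2853^0.6 / (10 + 2853^0.6) * 2.2
= 2.029

2.029


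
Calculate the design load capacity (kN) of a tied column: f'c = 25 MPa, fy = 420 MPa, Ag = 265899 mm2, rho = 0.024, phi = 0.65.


Ast = rho * Ag = 0.024 * 265899 = 6381.576 mm2
phi*Pn = 0.65 * 0.80 * (0.85 * 25 * (265899 - 6381.576) + 420 * 6381.576) / 1000
= 4261.4 kN

4261.4


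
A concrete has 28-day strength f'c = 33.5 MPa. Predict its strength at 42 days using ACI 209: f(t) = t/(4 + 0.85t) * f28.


f(42) = 42 / (4 + 0.85 * 42) * 33.5
= 42 / 39.7 * 33.5
= 35.44 MPa

35.44


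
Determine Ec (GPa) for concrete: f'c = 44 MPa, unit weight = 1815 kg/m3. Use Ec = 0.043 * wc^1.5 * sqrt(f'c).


Ec = 0.043 * 1815^1.5 * sqrt(44) / 1000
= 22.06 GPa

22.06


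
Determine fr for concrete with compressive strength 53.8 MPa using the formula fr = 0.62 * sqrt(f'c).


fr = 0.62 * sqrt(53.8)
= 4.548 MPa

4.548


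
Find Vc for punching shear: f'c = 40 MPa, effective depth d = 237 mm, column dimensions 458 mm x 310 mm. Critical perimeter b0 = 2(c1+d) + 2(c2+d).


b0 = 2*(458 + 237) + 2*(310 + 237) = 2484 mm
Vc = 0.33 * sqrt(40) * 2484 * 237 / 1000
= 1228.69 kN

1228.69


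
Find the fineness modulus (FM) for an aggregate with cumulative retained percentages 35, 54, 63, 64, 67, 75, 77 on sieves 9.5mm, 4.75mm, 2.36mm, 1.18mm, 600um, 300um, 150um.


FM = sum(cumulative % retained) / 100
= 435 / 100
= 4.35

4.35


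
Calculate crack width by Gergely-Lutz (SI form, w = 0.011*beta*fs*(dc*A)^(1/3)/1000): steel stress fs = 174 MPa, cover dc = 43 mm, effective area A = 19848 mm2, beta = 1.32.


w = 0.011 * beta * fs * (dc * A)^(1/3) / 1000
= 0.011 * 1.32 * 174 * (43 * 19848)^(1/3) / 1000
= 0.24 mm

0.24


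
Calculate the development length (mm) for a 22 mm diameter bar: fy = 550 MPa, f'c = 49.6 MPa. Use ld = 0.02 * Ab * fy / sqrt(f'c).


Ab = pi * 22^2 / 4 = 380.133 mm2
ld = 0.02 * 380.133 * 550 / sqrt(49.6)
= 593.7 mm

593.7


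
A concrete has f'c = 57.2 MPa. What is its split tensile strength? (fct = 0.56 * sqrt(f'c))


fct = 0.56 * sqrt(57.2)
= 0.56 * 7.563
= 4.235 MPa

4.235


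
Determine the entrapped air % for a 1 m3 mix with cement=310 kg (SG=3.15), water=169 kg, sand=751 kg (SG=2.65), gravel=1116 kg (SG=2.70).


Vol cement = 310 / (3.15 * 1000) = 0.098413 m3
Vol water = 169 / 1000 = 0.169 m3
Vol sand = 751 / (2.65 * 1000) = 0.283396 m3
Vol gravel = 1116 / (2.70 * 1000) = 0.413333 m3
Total solid + water volume = 0.964142 m3
Air = (1 - 0.964142) * 100 = 3.59%

3.59


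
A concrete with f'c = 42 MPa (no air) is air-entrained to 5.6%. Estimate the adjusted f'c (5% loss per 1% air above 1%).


Strength loss = (5.6 - 1) * 5 = 23.0%
f'c = 42 * (1 - 23.0/100)
= 32.34 MPa

32.34


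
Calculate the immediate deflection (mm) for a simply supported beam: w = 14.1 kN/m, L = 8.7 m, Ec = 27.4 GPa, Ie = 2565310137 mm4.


Convert: L = 8.7 m = 8700 mm, Ec = 27.4 GPa = 27400 MPa
delta = 5 * 14.1 * 8700^4 / (384 * 27400 * 2565310137)
= 14.96 mm

14.96


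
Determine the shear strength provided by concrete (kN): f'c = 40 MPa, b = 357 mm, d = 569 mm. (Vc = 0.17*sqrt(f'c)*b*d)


Vc = 0.17 * sqrt(40) * 357 * 569 / 1000
= 218.4 kN

218.4


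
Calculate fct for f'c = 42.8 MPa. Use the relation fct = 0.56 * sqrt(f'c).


fct = 0.56 * sqrt(42.8)
= 0.56 * 6.542
= 3.664 MPa

3.664


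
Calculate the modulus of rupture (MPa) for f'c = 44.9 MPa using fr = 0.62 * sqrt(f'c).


fr = 0.62 * sqrt(44.9)
= 4.154 MPa

4.154


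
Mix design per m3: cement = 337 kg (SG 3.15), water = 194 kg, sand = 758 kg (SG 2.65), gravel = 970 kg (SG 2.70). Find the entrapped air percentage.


Vol cement = 337 / (3.15 * 1000) = 0.106984 m3
Vol water = 194 / 1000 = 0.194 m3
Vol sand = 758 / (2.65 * 1000) = 0.286038 m3
Vol gravel = 970 / (2.70 * 1000) = 0.359259 m3
Total solid + water volume = 0.946281 m3
Air = (1 - 0.946281) * 100 = 5.37%

5.37


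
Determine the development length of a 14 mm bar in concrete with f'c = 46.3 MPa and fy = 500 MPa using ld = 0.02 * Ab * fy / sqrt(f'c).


Ab = pi * 14^2 / 4 = 153.938 mm2
ld = 0.02 * 153.938 * 500 / sqrt(46.3)
= 226.2 mm

226.2


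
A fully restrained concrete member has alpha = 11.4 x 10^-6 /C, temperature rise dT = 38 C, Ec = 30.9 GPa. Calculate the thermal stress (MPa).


sigma = alpha * dT * Ec
= 11.4e-6 * 38 * 30.9 * 1000
= 13.386 MPa

13.386


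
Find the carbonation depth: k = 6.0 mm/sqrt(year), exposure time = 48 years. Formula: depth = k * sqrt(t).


depth = k * sqrt(t)
= 6.0 * sqrt(48)
= 41.57 mm

41.57


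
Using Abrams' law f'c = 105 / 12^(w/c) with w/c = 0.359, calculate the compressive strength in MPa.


f'c = 105 / 12^0.359
= 105 / 2.44
= 43.03 MPa

43.03


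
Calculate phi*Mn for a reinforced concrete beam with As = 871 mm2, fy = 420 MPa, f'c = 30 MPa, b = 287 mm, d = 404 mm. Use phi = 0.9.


a = As * fy / (0.85 * f'c * b)
= 871 * 420 / (0.85 * 30 * 287)
= 49.9857 mm
Mn = As * fy * (d - a/2) / 10^6
= 138.6484 kN-m
phi*Mn = 0.9 * 138.6484 = 124.78 kN-m

124.78


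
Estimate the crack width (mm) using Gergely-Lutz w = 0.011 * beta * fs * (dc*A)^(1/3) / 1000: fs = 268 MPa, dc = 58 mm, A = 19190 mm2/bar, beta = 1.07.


w = 0.011 * beta * fs * (dc * A)^(1/3) / 1000
= 0.011 * 1.07 * 268 * (58 * 19190)^(1/3) / 1000
= 0.327 mm

0.327


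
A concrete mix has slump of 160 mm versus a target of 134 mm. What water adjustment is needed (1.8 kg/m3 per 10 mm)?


Difference = 134 - 160 = -26 mm
Water adjustment = -26 * 1.8 / 10 = -4.7 kg/m3

-4.7


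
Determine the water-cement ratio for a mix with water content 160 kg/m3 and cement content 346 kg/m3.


w/c = water / cement
w/c = 160 / 346 = 0.462

0.462


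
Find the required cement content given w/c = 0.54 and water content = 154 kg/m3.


Cement = water / (w/c)
= 154 / 0.54
= 285.2 kg/m3

285.2


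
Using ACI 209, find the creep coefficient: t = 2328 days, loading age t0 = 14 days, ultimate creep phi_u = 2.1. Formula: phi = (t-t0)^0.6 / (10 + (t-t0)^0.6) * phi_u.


dt = 2328 - 14 = 2314
phi = 2314^0.6 / (10 + 2314^0.6) * 2.1
= 1.916

1.916


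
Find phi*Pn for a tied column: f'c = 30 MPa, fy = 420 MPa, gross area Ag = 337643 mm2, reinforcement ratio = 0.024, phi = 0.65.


Ast = rho * Ag = 0.024 * 337643 = 8103.432 mm2
phi*Pn = 0.65 * 0.80 * (0.85 * 30 * (337643 - 8103.432) + 420 * 8103.432) / 1000
= 6139.48 kN

6139.48


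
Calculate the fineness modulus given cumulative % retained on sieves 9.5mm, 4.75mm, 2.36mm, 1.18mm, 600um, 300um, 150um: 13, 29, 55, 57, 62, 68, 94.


FM = sum(cumulative % retained) / 100
= 378 / 100
= 3.78

3.78


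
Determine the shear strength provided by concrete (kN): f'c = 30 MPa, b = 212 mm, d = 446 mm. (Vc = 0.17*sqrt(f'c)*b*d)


Vc = 0.17 * sqrt(30) * 212 * 446 / 1000
= 88.04 kN

88.04


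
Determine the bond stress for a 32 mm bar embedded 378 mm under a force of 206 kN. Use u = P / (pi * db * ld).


u = P / (pi * db * ld)
= 206 * 1000 / (pi * 32 * 378)
= 5.421 MPa

5.421


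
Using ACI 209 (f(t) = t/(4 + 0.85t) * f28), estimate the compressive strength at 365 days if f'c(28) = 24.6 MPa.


f(365) = 365 / (4 + 0.85 * 365) * 24.6
= 365 / 314.25 * 24.6
= 28.57 MPa

28.57


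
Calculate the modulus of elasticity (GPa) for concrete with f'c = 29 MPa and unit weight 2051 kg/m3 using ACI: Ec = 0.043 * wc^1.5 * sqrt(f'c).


Ec = 0.043 * 2051^1.5 * sqrt(29) / 1000
= 21.51 GPa

21.51


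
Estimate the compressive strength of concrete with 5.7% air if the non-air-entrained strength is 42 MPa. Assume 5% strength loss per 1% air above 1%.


Strength loss = (5.7 - 1) * 5 = 23.5%
f'c = 42 * (1 - 23.5/100)
= 32.13 MPa

32.13


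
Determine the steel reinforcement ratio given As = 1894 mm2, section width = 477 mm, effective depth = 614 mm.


rho = As / (b * d)
= 1894 / (477 * 614)
= 0.0065

0.0065


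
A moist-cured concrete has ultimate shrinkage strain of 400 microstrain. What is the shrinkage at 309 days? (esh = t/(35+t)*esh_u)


esh(309) = 309 / (35 + 309) * 400
= 309 / 344 * 400
= 359.3 microstrain

359.3


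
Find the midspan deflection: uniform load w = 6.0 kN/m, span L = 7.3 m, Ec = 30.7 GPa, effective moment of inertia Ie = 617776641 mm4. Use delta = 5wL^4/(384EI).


Convert: L = 7.3 m = 7300 mm, Ec = 30.7 GPa = 30700 MPa
delta = 5 * 6.0 * 7300^4 / (384 * 30700 * 617776641)
= 11.7 mm

11.7


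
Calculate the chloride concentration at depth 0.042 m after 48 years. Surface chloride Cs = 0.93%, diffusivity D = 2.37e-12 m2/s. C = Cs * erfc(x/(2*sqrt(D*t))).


t_seconds = 48 * 365.25 * 24 * 3600 = 1514764800.0 s
arg = 0.042 / (2 * sqrt(2.37e-12 * 1514764800.0))
= 0.3505
erfc(0.3505) = 0.6201
C = 0.93 * 0.6201 = 0.5767%

0.5767


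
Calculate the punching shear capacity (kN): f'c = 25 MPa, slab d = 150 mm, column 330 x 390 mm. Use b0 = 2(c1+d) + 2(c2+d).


b0 = 2*(330 + 150) + 2*(390 + 150) = 2040 mm
Vc = 0.33 * sqrt(25) * 2040 * 150 / 1000
= 504.9 kN

504.9


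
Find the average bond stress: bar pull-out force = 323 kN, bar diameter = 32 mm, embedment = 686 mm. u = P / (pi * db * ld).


u = P / (pi * db * ld)
= 323 * 1000 / (pi * 32 * 686)
= 4.684 MPa

4.684


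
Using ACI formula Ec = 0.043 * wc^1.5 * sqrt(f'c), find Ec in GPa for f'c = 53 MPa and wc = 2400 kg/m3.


Ec = 0.043 * 2400^1.5 * sqrt(53) / 1000
= 36.81 GPa

36.81


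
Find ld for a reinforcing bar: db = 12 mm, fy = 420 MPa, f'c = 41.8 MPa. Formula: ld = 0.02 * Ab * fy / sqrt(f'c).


Ab = pi * 12^2 / 4 = 113.097 mm2
ld = 0.02 * 113.097 * 420 / sqrt(41.8)
= 146.9 mm

146.9


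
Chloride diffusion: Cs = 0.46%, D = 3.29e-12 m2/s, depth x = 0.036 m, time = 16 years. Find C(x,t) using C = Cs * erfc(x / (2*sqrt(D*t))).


t_seconds = 16 * 365.25 * 24 * 3600 = 504921600.0 s
arg = 0.036 / (2 * sqrt(3.29e-12 * 504921600.0))
= 0.4416
erfc(0.4416) = 0.5323
C = 0.46 * 0.5323 = 0.2448%

0.2448


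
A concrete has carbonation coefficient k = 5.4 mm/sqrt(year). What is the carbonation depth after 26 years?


depth = k * sqrt(t)
= 5.4 * sqrt(26)
= 27.53 mm

27.53


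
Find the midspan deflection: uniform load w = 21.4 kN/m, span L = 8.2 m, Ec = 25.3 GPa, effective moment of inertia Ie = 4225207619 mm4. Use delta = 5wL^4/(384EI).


Convert: L = 8.2 m = 8200 mm, Ec = 25.3 GPa = 25300 MPa
delta = 5 * 21.4 * 8200^4 / (384 * 25300 * 4225207619)
= 11.79 mm

11.79


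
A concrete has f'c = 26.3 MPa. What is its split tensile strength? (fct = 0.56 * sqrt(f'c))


fct = 0.56 * sqrt(26.3)
= 0.56 * 5.128
= 2.872 MPa

2.872


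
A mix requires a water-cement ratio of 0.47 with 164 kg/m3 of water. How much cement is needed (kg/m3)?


Cement = water / (w/c)
= 164 / 0.47
= 348.9 kg/m3

348.9


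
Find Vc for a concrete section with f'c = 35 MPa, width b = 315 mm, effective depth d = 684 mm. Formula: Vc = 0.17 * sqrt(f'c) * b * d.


Vc = 0.17 * sqrt(35) * 315 * 684 / 1000
= 216.7 kN

216.7


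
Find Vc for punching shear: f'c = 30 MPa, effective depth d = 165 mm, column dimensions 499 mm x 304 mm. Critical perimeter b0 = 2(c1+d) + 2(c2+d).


b0 = 2*(499 + 165) + 2*(304 + 165) = 2266 mm
Vc = 0.33 * sqrt(30) * 2266 * 165 / 1000
= 675.8 kN

675.8


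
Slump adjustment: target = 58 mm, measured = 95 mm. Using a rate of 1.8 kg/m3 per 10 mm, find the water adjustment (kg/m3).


Difference = 58 - 95 = -37 mm
Water adjustment = -37 * 1.8 / 10 = -6.7 kg/m3

-6.7


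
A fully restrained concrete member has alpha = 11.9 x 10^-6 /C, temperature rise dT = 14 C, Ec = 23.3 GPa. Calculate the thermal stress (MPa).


sigma = alpha * dT * Ec
= 11.9e-6 * 14 * 23.3 * 1000
= 3.882 MPa

3.882


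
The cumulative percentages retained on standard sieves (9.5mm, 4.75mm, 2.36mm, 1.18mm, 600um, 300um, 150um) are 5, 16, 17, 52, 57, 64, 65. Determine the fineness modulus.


FM = sum(cumulative % retained) / 100
= 276 / 100
= 2.76

2.76


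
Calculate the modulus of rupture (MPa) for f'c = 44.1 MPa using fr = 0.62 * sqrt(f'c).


fr = 0.62 * sqrt(44.1)
= 4.117 MPa

4.117


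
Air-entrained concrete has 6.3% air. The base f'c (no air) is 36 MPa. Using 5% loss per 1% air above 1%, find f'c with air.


Strength loss = (6.3 - 1) * 5 = 26.5%
f'c = 36 * (1 - 26.5/100)
= 26.46 MPa

26.46


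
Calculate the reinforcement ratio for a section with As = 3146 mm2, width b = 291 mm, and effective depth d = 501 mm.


rho = As / (b * d)
= 3146 / (291 * 501)
= 0.0216

0.0216


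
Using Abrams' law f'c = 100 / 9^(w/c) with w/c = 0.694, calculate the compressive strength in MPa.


f'c = 100 / 9^0.694
= 100 / 4.595
= 21.76 MPa

21.76


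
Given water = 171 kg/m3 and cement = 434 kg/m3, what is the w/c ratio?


w/c = water / cement
w/c = 171 / 434 = 0.394

0.394


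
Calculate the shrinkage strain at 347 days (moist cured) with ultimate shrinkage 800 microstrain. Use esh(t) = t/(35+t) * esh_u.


esh(347) = 347 / (35 + 347) * 800
= 347 / 382 * 800
= 726.7 microstrain

726.7


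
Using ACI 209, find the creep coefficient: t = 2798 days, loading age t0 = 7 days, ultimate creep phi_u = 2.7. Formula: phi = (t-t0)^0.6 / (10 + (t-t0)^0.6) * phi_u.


dt = 2798 - 7 = 2791
phi = 2791^0.6 / (10 + 2791^0.6) * 2.7
= 2.487

2.487


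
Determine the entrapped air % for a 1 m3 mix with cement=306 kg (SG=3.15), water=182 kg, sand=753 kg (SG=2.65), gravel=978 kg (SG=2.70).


Vol cement = 306 / (3.15 * 1000) = 0.097143 m3
Vol water = 182 / 1000 = 0.182 m3
Vol sand = 753 / (2.65 * 1000) = 0.284151 m3
Vol gravel = 978 / (2.70 * 1000) = 0.362222 m3
Total solid + water volume = 0.925516 m3
Air = (1 - 0.925516) * 100 = 7.45%

7.45


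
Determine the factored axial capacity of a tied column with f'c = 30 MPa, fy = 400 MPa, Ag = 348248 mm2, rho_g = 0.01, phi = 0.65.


Ast = rho * Ag = 0.01 * 348248 = 3482.48 mm2
phi*Pn = 0.65 * 0.80 * (0.85 * 30 * (348248 - 3482.48) + 400 * 3482.48) / 1000
= 5295.95 kN

5295.95


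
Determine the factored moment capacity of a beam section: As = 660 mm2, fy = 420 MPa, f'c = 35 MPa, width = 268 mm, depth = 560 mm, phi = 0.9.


a = As * fy / (0.85 * f'c * b)
= 660 * 420 / (0.85 * 35 * 268)
= 34.7673 mm
Mn = As * fy * (d - a/2) / 10^6
= 150.4132 kN-m
phi*Mn = 0.9 * 150.4132 = 135.37 kN-m

135.37


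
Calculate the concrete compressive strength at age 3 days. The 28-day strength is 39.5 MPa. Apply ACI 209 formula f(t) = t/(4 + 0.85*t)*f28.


f(3) = 3 / (4 + 0.85 * 3) * 39.5
= 3 / 6.55 * 39.5
= 18.09 MPa

18.09


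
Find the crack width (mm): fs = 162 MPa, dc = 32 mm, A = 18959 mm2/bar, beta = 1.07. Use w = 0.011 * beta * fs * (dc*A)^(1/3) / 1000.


w = 0.011 * beta * fs * (dc * A)^(1/3) / 1000
= 0.011 * 1.07 * 162 * (32 * 18959)^(1/3) / 1000
= 0.161 mm

0.161


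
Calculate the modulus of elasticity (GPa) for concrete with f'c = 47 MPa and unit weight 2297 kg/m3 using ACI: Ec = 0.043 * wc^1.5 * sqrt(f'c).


Ec = 0.043 * 2297^1.5 * sqrt(47) / 1000
= 32.45 GPa

32.45


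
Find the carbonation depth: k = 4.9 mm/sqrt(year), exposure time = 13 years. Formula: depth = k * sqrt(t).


depth = k * sqrt(t)
= 4.9 * sqrt(13)
= 17.67 mm

17.67


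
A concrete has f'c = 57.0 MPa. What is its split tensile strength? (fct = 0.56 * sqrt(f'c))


fct = 0.56 * sqrt(57.0)
= 0.56 * 7.55
= 4.228 MPa

4.228


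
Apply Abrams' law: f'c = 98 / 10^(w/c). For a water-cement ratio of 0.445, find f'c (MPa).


f'c = 98 / 10^0.445
= 98 / 2.786
= 35.17 MPa

35.17


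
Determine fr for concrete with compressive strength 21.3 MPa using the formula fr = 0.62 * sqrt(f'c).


fr = 0.62 * sqrt(21.3)
= 2.861 MPa

2.861


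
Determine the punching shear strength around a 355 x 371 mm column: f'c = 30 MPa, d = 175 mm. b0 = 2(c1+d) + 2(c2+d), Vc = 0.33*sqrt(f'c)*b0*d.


b0 = 2*(355 + 175) + 2*(371 + 175) = 2152 mm
Vc = 0.33 * sqrt(30) * 2152 * 175 / 1000
= 680.7 kN

680.7


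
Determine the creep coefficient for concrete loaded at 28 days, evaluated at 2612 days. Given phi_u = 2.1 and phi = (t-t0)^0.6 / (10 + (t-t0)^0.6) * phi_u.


dt = 2612 - 28 = 2584
phi = 2584^0.6 / (10 + 2584^0.6) * 2.1
= 1.927

1.927


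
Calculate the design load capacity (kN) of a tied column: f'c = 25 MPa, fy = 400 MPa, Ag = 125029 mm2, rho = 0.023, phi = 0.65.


Ast = rho * Ag = 0.023 * 125029 = 2875.667 mm2
phi*Pn = 0.65 * 0.80 * (0.85 * 25 * (125029 - 2875.667) + 400 * 2875.667) / 1000
= 1947.93 kN

1947.93


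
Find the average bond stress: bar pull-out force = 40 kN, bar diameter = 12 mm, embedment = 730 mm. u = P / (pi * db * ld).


u = P / (pi * db * ld)
= 40 * 1000 / (pi * 12 * 730)
= 1.453 MPa

1.453


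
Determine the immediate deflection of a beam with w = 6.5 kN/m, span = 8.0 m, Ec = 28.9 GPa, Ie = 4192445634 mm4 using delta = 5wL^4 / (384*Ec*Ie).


Convert: L = 8.0 m = 8000 mm, Ec = 28.9 GPa = 28900 MPa
delta = 5 * 6.5 * 8000^4 / (384 * 28900 * 4192445634)
= 2.86 mm

2.86


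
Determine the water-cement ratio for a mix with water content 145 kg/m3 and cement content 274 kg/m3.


w/c = water / cement
w/c = 145 / 274 = 0.529

0.529


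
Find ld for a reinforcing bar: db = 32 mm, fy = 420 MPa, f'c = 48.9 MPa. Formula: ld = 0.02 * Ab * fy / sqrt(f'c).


Ab = pi * 32^2 / 4 = 804.248 mm2
ld = 0.02 * 804.248 * 420 / sqrt(48.9)
= 966.1 mm

966.1


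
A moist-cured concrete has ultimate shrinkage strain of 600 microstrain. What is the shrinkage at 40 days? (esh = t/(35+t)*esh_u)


esh(40) = 40 / (35 + 40) * 600
= 40 / 75 * 600
= 320.0 microstrain

320.0


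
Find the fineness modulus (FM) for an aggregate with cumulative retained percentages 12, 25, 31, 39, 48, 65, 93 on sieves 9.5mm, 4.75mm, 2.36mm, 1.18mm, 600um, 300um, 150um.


FM = sum(cumulative % retained) / 100
= 313 / 100
= 3.13

3.13


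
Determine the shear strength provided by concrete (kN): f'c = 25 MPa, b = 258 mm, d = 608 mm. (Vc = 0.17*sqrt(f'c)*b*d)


Vc = 0.17 * sqrt(25) * 258 * 608 / 1000
= 133.33 kN

133.33


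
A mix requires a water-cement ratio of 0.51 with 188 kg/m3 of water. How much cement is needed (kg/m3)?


Cement = water / (w/c)
= 188 / 0.51
= 368.6 kg/m3

368.6


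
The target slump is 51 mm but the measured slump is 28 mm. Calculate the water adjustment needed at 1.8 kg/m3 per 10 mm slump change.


Difference = 51 - 28 = 23 mm
Water adjustment = 23 * 1.8 / 10 = 4.1 kg/m3

4.1


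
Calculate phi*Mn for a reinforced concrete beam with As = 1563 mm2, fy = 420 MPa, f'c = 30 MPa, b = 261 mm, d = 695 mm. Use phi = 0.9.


a = As * fy / (0.85 * f'c * b)
= 1563 * 420 / (0.85 * 30 * 261)
= 98.6342 mm
Mn = As * fy * (d - a/2) / 10^6
= 423.865 kN-m
phi*Mn = 0.9 * 423.865 = 381.48 kN-m

381.48


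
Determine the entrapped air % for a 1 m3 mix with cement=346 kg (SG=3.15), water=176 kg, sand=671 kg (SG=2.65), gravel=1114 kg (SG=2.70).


Vol cement = 346 / (3.15 * 1000) = 0.109841 m3
Vol water = 176 / 1000 = 0.176 m3
Vol sand = 671 / (2.65 * 1000) = 0.253208 m3
Vol gravel = 1114 / (2.70 * 1000) = 0.412593 m3
Total solid + water volume = 0.951641 m3
Air = (1 - 0.951641) * 100 = 4.84%

4.84
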